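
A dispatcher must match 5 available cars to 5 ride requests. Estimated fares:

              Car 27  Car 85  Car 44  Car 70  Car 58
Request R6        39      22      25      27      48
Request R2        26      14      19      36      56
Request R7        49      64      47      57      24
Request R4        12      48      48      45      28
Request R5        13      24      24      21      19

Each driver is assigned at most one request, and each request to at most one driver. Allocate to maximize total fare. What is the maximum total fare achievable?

Maximum total: $228

This is the linear assignment problem.
Optimal: Car 27→Request R6 ($39), Car 85→Request R7 ($64), Car 44→Request R4 ($48), Car 70→Request R5 ($21), Car 58→Request R2 ($56) — total 39+64+48+21+56 = $228.
Row-greedy (each driver in turn takes its best remaining request) gives $177, worse by 51.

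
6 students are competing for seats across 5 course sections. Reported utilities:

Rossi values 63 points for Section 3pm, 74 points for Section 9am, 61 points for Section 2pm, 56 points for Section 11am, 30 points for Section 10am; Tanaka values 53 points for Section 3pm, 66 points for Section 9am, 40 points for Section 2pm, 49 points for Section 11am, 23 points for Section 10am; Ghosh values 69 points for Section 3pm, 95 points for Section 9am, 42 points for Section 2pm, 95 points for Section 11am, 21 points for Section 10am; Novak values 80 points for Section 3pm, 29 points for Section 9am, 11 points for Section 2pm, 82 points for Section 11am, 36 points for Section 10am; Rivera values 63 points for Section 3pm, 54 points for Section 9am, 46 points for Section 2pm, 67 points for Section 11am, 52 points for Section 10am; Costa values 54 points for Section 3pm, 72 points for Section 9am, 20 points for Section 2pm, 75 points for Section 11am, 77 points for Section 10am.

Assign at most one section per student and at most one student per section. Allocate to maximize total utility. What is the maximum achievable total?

Optimal: Novak→Section 3pm (80 points), Ghosh→Section 9am (95 points), Rossi→Section 2pm (61 points), Rivera→Section 11am (67 points), Costa→Section 10am (77 points) — total 80+95+61+67+77 = 380 points.
Max-entry greedy (repeatedly take the single best remaining cell) gives 363 points, worse by 17.
No other one-to-one assignment exceeds 380 points.

Max total: 380 points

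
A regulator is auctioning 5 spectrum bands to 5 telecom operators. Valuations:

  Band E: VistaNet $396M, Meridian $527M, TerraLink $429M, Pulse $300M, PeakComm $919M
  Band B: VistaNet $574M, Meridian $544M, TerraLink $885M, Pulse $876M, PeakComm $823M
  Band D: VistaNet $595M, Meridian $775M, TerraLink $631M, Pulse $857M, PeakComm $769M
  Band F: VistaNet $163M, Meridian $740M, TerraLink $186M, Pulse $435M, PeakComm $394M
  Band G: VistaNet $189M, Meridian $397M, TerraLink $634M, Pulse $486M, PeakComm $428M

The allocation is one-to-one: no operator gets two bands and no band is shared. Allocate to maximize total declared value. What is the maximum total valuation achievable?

Optimal: VistaNet→Band D ($595M), Meridian→Band F ($740M), TerraLink→Band G ($634M), Pulse→Band B ($876M), PeakComm→Band E ($919M) — total 595+740+634+876+919 = $3764M.
Row-greedy (each operator in turn takes its best remaining band) gives $3625M, worse by 139.

Maximum total: $3764M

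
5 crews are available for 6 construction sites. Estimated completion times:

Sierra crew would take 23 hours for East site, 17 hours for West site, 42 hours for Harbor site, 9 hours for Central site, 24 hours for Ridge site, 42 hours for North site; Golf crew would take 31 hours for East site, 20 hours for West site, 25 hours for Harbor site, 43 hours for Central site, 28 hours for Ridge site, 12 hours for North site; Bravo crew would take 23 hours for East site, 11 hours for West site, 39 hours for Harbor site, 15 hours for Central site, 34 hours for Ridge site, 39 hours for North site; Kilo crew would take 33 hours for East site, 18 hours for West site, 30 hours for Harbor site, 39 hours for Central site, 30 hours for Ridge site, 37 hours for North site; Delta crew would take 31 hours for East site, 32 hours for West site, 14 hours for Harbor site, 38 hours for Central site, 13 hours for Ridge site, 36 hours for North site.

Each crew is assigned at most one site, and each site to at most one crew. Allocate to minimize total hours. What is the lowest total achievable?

This is a one-to-one assignment (minimum-cost bipartite matching).
Optimal: Sierra crew→Central site (9 hours), Golf crew→North site (12 hours), Bravo crew→East site (23 hours), Kilo crew→West site (18 hours), Delta crew→Ridge site (13 hours) — total 9+12+23+18+13 = 75 hours.
Column-greedy (each site in turn goes to its cheapest remaining crew) gives 115 hours, worse by 40.
Swapping Kilo crew↔Bravo crew (Kilo crew→East site 33 hours, Bravo crew→West site 11 hours) adds 3.
No other one-to-one assignment undercuts 75 hours.

Min total: 75 hours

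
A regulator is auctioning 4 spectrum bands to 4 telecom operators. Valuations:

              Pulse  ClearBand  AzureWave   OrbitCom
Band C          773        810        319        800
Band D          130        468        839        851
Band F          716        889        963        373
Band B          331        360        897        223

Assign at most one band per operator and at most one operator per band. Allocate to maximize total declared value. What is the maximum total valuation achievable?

Maximum total: $3410M

Optimal: Pulse→Band C ($773M), ClearBand→Band F ($889M), AzureWave→Band B ($897M), OrbitCom→Band D ($851M) — total 773+889+897+851 = $3410M.
Max-entry greedy (repeatedly take the single best remaining cell) gives $2955M, worse by 455.
Every other assignment is strictly worse.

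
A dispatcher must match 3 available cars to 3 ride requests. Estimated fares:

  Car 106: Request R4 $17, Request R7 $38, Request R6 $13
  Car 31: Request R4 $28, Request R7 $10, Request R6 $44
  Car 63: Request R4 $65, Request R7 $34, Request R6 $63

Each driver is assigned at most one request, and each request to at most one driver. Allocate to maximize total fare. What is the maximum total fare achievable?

Maximum total: $147

Optimal: Car 106→Request R7 ($38), Car 31→Request R6 ($44), Car 63→Request R4 ($65) — total 38+44+65 = $147.
Swapping Car 63↔Car 106 (Car 63→Request R7 $34, Car 106→Request R4 $17) loses 52.
Checked against all permutations: $147 is optimal.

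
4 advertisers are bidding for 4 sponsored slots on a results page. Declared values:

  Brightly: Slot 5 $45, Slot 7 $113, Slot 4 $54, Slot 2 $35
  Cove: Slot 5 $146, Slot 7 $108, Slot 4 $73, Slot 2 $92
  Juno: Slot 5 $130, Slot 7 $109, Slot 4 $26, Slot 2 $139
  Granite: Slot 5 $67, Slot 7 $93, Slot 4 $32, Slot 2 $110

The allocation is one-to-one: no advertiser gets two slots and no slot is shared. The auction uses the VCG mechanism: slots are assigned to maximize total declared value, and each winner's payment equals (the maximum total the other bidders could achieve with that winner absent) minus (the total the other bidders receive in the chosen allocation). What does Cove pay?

Cove pays $67.

Efficient allocation: Brightly→Slot 4 ($54), Cove→Slot 5 ($146), Juno→Slot 2 ($139), Granite→Slot 7 ($93); total welfare W = $432.
Cove receives Slot 5 at value $146, so the others get W − 146 = $286.
Without Cove: best allocation of the remaining 3 bidders over all 4 slots is Brightly→Slot 7 ($113), Juno→Slot 5 ($130), Granite→Slot 2 ($110), total $353.
VCG payment = (others' best without Cove) − (others' welfare with Cove) = 353 − 286 = $67.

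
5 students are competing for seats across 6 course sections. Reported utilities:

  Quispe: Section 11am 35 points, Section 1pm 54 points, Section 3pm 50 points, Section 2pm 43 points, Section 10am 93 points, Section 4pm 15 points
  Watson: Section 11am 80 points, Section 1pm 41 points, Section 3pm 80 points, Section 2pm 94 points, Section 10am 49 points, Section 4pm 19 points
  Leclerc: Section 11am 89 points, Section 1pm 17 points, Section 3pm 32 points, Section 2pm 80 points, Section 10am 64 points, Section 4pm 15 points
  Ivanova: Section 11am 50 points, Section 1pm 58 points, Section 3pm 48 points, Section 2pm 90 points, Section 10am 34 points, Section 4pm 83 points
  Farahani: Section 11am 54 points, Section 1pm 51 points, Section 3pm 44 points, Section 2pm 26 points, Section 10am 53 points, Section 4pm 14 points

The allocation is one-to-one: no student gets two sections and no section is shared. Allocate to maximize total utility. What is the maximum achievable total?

Optimal: Quispe→Section 10am (93 points), Watson→Section 2pm (94 points), Leclerc→Section 11am (89 points), Ivanova→Section 4pm (83 points), Farahani→Section 1pm (51 points) — total 93+94+89+83+51 = 410 points.
Column-greedy (each section in turn goes to its best remaining student) gives 323 points, worse by 87.
Swapping Farahani↔Quispe (Farahani→Section 10am 53 points, Quispe→Section 1pm 54 points) loses 37.

Maximum total: 410 points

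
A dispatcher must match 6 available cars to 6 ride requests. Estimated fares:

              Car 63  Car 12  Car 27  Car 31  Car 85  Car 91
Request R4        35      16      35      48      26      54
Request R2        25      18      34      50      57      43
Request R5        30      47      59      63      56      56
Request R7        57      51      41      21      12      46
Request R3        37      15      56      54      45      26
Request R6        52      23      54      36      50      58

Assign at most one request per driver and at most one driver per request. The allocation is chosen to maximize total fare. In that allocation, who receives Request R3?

Car 27 receives Request R3.

Optimal: Car 63→Request R6 ($52), Car 12→Request R7 ($51), Car 27→Request R3 ($56), Car 31→Request R5 ($63), Car 85→Request R2 ($57), Car 91→Request R4 ($54) — total 52+51+56+63+57+54 = $333.
Row-greedy (each driver in turn takes its best remaining request) gives $314, worse by 19.
Next-best assignment: Car 63→Request R6, Car 12→Request R7, Car 27→Request R5, Car 31→Request R3, Car 85→Request R2, Car 91→Request R4 = $327.
Every other assignment is strictly worse.
Car 27's own top request is Request R5 ($59), but forcing Car 27→Request R5 and reassigning the rest optimally gives only $327 — worse by 6.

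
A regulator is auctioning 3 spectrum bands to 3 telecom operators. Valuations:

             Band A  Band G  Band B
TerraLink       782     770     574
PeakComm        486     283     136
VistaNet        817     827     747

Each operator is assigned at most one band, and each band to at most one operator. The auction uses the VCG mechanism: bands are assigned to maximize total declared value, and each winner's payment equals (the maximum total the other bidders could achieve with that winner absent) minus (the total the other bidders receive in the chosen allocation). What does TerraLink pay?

TerraLink pays $80M.

Efficient allocation: TerraLink→Band G ($770M), PeakComm→Band A ($486M), VistaNet→Band B ($747M); total welfare W = $2003M.
TerraLink receives Band G at value $770M, so the others get W − 770 = $1233M.
Without TerraLink: best allocation of the remaining 2 bidders over all 3 bands is PeakComm→Band A ($486M), VistaNet→Band G ($827M), total $1313M.
VCG payment = (others' best without TerraLink) − (others' welfare with TerraLink) = 1313 − 1233 = $80M.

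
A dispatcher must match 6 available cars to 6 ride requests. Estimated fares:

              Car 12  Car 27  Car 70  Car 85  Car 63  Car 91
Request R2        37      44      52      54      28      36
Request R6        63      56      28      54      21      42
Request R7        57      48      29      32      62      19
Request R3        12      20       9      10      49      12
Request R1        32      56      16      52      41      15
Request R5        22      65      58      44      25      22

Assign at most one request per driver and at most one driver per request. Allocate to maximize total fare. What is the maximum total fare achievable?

Maximum total: $317

Optimal: Car 12→Request R7 ($57), Car 27→Request R5 ($65), Car 70→Request R2 ($52), Car 85→Request R1 ($52), Car 63→Request R3 ($49), Car 91→Request R6 ($42) — total 57+65+52+52+49+42 = $317.
Row-greedy (each driver in turn takes its best remaining request) gives $306, worse by 11.
Swapping Car 63↔Car 91 (Car 63→Request R6 $21, Car 91→Request R3 $12) loses 58.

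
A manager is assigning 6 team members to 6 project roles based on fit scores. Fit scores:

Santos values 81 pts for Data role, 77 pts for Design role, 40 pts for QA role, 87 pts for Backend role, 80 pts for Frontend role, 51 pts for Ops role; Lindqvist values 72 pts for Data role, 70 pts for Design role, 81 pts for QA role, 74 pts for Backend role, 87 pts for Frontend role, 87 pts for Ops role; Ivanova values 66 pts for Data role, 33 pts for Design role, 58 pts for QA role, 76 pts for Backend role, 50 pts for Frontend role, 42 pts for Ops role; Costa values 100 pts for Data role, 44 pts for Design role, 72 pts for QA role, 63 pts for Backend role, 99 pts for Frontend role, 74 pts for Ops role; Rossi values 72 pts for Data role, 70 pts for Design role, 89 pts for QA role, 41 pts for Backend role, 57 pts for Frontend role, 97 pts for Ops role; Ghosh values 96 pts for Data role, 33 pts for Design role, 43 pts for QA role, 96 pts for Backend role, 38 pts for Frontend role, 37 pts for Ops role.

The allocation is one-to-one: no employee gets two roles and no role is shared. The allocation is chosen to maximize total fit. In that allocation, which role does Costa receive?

Optimal: Santos→Design role (77 pts), Lindqvist→QA role (81 pts), Ivanova→Backend role (76 pts), Costa→Frontend role (99 pts), Rossi→Ops role (97 pts), Ghosh→Data role (96 pts) — total 77+81+76+99+97+96 = 526 pts.
Next-best assignment: Santos→Design role, Lindqvist→Ops role, Ivanova→Backend role, Costa→Frontend role, Rossi→QA role, Ghosh→Data role = 524 pts.
Swapping Ghosh↔Santos (Ghosh→Design role 33 pts, Santos→Data role 81 pts) loses 59.
Costa's own top role is Data role (100 pts), but forcing Costa→Data role and reassigning the rest optimally gives only 515 pts — worse by 11.

Costa receives Frontend role.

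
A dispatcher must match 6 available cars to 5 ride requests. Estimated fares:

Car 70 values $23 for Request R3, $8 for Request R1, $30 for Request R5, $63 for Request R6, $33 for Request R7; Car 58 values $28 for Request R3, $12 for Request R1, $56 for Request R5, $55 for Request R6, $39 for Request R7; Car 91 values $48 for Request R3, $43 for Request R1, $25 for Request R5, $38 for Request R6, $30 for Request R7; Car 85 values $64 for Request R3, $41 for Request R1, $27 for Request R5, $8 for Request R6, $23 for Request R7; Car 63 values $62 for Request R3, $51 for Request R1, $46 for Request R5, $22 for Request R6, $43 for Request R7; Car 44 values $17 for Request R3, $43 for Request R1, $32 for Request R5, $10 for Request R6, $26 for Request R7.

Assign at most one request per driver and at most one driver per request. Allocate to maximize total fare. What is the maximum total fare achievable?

Optimal: Car 85→Request R3 ($64), Car 91→Request R1 ($43), Car 58→Request R5 ($56), Car 70→Request R6 ($63), Car 63→Request R7 ($43) — total 64+43+56+63+43 = $269.
Column-greedy (each request in turn goes to its best remaining driver) gives $264, worse by 5.
Swapping Car 91↔Car 70 (Car 91→Request R6 $38, Car 70→Request R1 $8) loses 60.
No other one-to-one assignment exceeds $269.

Maximum total: $269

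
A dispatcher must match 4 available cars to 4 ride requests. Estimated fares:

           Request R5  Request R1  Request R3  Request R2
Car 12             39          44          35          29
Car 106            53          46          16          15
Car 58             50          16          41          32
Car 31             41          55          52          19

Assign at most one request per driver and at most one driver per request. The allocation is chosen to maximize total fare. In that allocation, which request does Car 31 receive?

Optimal: Car 12→Request R1 ($44), Car 106→Request R5 ($53), Car 58→Request R2 ($32), Car 31→Request R3 ($52) — total 44+53+32+52 = $181.
Row-greedy (each driver in turn takes its best remaining request) gives $157, worse by 24.
Next-best assignment: Car 12→Request R2, Car 106→Request R5, Car 58→Request R3, Car 31→Request R1 = $178.
Car 31's own top request is Request R1 ($55), but forcing Car 31→Request R1 and reassigning the rest optimally gives only $178 — worse by 3.

Car 31 receives Request R3.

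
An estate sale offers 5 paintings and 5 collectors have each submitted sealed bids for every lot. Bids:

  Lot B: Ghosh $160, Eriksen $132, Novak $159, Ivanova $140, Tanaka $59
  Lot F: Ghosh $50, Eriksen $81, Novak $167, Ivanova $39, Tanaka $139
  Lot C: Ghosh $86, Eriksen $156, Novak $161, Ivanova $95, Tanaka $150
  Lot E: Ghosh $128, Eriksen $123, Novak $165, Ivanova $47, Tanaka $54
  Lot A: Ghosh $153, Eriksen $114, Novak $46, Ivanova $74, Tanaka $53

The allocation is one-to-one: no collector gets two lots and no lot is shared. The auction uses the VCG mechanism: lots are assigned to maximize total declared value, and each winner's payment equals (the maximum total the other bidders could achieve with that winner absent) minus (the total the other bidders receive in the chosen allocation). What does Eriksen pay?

Eriksen pays $13.

Efficient allocation: Ghosh→Lot A ($153), Eriksen→Lot C ($156), Novak→Lot E ($165), Ivanova→Lot B ($140), Tanaka→Lot F ($139); total welfare W = $753.
Eriksen receives Lot C at value $156, so the others get W − 156 = $597.
Without Eriksen: best allocation of the remaining 4 bidders over all 5 lots is Ghosh→Lot A ($153), Novak→Lot F ($167), Ivanova→Lot B ($140), Tanaka→Lot C ($150), total $610.
VCG payment = (others' best without Eriksen) − (others' welfare with Eriksen) = 610 − 597 = $13.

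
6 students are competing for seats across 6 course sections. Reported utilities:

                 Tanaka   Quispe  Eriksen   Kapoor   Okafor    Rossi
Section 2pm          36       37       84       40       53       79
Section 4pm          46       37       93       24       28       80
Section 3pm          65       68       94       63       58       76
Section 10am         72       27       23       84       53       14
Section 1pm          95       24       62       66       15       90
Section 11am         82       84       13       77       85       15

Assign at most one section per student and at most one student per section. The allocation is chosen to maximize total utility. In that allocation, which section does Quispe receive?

Quispe receives Section 3pm.

Treat this as an assignment problem: match each student to one section.
Optimal: Tanaka→Section 1pm (95 points), Quispe→Section 3pm (68 points), Eriksen→Section 4pm (93 points), Kapoor→Section 10am (84 points), Okafor→Section 11am (85 points), Rossi→Section 2pm (79 points) — total 95+68+93+84+85+79 = 504 points.
Max-entry greedy (repeatedly take the single best remaining cell) gives 475 points, worse by 29.
No other one-to-one assignment exceeds 504 points.
Quispe's own top section is Section 11am (84 points), but forcing Quispe→Section 11am and reassigning the rest optimally gives only 493 points — worse by 11.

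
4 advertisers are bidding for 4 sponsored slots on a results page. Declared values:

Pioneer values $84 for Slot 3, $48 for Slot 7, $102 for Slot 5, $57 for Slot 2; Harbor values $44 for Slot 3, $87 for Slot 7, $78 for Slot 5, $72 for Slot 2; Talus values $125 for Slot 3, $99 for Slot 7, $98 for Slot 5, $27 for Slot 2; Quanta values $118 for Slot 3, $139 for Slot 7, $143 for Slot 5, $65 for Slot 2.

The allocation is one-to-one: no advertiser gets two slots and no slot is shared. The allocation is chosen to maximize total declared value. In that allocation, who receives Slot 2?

Harbor receives Slot 2.

This is a one-to-one assignment (maximum-weight bipartite matching).
Optimal: Pioneer→Slot 5 ($102), Harbor→Slot 2 ($72), Talus→Slot 3 ($125), Quanta→Slot 7 ($139) — total 102+72+125+139 = $438.
Max-entry greedy (repeatedly take the single best remaining cell) gives $412, worse by 26.
Harbor's own top slot is Slot 7 ($87), but forcing Harbor→Slot 7 and reassigning the rest optimally gives only $412 — worse by 26.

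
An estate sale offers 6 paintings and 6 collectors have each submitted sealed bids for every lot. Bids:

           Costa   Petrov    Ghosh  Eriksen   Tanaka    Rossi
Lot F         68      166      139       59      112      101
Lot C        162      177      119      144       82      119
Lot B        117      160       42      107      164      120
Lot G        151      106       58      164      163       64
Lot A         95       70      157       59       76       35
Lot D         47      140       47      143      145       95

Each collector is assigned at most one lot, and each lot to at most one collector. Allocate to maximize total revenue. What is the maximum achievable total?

Optimal: Costa→Lot C ($162), Petrov→Lot F ($166), Ghosh→Lot A ($157), Eriksen→Lot G ($164), Tanaka→Lot D ($145), Rossi→Lot B ($120) — total 162+166+157+164+145+120 = $914.
Row-greedy (each collector in turn takes its best remaining lot) gives $908, worse by 6.
Next-best assignment: Costa→Lot C, Petrov→Lot F, Ghosh→Lot A, Eriksen→Lot D, Tanaka→Lot G, Rossi→Lot B = $911.
Every other assignment is strictly worse.

Maximum total: $914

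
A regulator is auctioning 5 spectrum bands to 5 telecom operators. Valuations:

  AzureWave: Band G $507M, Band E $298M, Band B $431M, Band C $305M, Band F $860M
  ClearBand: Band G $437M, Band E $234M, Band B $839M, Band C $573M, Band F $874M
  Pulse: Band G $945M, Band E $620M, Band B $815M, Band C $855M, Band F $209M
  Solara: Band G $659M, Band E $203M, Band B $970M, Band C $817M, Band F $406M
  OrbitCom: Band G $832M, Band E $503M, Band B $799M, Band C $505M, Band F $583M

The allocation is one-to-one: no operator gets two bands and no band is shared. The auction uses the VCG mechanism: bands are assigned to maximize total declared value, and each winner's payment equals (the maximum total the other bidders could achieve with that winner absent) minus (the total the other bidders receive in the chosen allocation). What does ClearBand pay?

ClearBand pays $388M.

Efficient allocation: AzureWave→Band F ($860M), ClearBand→Band B ($839M), Pulse→Band E ($620M), Solara→Band C ($817M), OrbitCom→Band G ($832M); total welfare W = $3968M.
ClearBand receives Band B at value $839M, so the others get W − 839 = $3129M.
Without ClearBand: best allocation of the remaining 4 bidders over all 5 bands is AzureWave→Band F ($860M), Pulse→Band C ($855M), Solara→Band B ($970M), OrbitCom→Band G ($832M), total $3517M.
VCG payment = (others' best without ClearBand) − (others' welfare with ClearBand) = 3517 − 3129 = $388M.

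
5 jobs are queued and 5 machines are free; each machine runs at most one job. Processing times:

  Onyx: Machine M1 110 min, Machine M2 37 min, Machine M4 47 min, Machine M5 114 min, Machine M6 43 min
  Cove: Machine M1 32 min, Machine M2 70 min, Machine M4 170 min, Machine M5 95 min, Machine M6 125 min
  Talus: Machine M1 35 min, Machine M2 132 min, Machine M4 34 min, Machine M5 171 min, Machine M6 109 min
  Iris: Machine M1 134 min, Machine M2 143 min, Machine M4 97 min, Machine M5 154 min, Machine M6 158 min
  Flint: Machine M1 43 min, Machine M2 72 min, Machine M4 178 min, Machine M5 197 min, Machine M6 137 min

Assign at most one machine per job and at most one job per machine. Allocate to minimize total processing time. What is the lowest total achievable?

Treat this as an assignment problem: match each job to one machine.
Optimal: Onyx→Machine M6 (43 min), Cove→Machine M1 (32 min), Talus→Machine M4 (34 min), Iris→Machine M5 (154 min), Flint→Machine M2 (72 min) — total 43+32+34+154+72 = 335 min.
Swapping Iris↔Onyx (Iris→Machine M6 158 min, Onyx→Machine M5 114 min) adds 75.

Minimum total: 335 min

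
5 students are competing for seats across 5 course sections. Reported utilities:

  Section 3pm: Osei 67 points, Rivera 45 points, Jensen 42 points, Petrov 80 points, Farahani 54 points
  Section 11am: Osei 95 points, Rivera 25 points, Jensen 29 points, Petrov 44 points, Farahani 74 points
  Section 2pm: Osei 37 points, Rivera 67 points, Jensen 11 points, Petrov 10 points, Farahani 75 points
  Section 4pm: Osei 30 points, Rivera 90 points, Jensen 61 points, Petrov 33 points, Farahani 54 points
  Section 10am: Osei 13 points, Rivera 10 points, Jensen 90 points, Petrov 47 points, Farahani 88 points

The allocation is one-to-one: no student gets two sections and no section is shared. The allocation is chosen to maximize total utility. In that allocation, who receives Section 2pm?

Optimal: Osei→Section 11am (95 points), Rivera→Section 4pm (90 points), Jensen→Section 10am (90 points), Petrov→Section 3pm (80 points), Farahani→Section 2pm (75 points) — total 95+90+90+80+75 = 430 points.
Next-best assignment: Osei→Section 11am, Rivera→Section 2pm, Jensen→Section 4pm, Petrov→Section 3pm, Farahani→Section 10am = 391 points.
No other one-to-one assignment exceeds 430 points.
Farahani's own top section is Section 10am (88 points), but forcing Farahani→Section 10am and reassigning the rest optimally gives only 391 points — worse by 39.

Farahani receives Section 2pm.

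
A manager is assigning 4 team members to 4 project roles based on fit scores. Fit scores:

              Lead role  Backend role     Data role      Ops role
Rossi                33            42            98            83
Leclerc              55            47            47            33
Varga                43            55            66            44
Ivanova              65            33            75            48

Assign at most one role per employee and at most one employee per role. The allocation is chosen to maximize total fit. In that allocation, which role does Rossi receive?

Rossi receives Ops role.

Optimal: Rossi→Ops role (83 pts), Leclerc→Lead role (55 pts), Varga→Backend role (55 pts), Ivanova→Data role (75 pts) — total 83+55+55+75 = 268 pts.
Column-greedy (each role in turn goes to its best remaining employee) gives 251 pts, worse by 17.
Swapping Rossi↔Leclerc (Rossi→Lead role 33 pts, Leclerc→Ops role 33 pts) loses 72.
No other one-to-one assignment exceeds 268 pts.
Rossi's own top role is Data role (98 pts), but forcing Rossi→Data role and reassigning the rest optimally gives only 256 pts — worse by 12.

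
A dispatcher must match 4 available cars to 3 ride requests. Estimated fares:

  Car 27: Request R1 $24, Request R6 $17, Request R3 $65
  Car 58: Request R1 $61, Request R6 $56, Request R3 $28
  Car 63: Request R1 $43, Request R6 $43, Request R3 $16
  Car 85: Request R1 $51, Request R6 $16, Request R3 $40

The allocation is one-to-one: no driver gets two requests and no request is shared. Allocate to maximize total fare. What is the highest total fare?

Optimal: Car 85→Request R1 ($51), Car 58→Request R6 ($56), Car 27→Request R3 ($65) — total 51+56+65 = $172.
Column-greedy (each request in turn goes to its best remaining driver) gives $169, worse by 3.
Next-best assignment: Car 58→Request R1, Car 63→Request R6, Car 27→Request R3 = $169.
Every other assignment is strictly worse.

Max total: $172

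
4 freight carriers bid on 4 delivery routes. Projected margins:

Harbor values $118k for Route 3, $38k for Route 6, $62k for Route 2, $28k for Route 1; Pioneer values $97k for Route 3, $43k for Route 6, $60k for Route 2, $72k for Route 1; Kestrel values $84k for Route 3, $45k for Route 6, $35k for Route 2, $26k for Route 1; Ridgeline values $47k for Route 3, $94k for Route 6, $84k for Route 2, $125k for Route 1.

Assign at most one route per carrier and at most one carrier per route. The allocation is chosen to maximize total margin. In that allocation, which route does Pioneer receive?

This is a one-to-one assignment (maximum-weight bipartite matching).
Optimal: Harbor→Route 3 ($118k), Pioneer→Route 2 ($60k), Kestrel→Route 6 ($45k), Ridgeline→Route 1 ($125k) — total 118+60+45+125 = $348k.
Column-greedy (each route in turn goes to its best remaining carrier) gives $298k, worse by 50.
Swapping Kestrel↔Pioneer (Kestrel→Route 2 $35k, Pioneer→Route 6 $43k) loses 27.
Every other assignment is strictly worse.
Pioneer's own top route is Route 3 ($97k), but forcing Pioneer→Route 3 and reassigning the rest optimally gives only $329k — worse by 19.

Pioneer receives Route 2.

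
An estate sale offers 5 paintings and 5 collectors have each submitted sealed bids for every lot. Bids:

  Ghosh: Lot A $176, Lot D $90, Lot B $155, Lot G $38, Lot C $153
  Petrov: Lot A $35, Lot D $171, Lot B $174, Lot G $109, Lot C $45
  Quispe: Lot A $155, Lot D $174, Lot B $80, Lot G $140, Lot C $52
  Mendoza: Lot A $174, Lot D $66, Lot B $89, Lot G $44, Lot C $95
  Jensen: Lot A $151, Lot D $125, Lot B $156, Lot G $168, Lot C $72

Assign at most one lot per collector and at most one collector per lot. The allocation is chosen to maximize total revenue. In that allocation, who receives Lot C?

Ghosh receives Lot C.

Optimal: Ghosh→Lot C ($153), Petrov→Lot B ($174), Quispe→Lot D ($174), Mendoza→Lot A ($174), Jensen→Lot G ($168) — total 153+174+174+174+168 = $843.
Row-greedy (each collector in turn takes its best remaining lot) gives $787, worse by 56.
Next-best assignment: Ghosh→Lot C, Petrov→Lot D, Quispe→Lot G, Mendoza→Lot A, Jensen→Lot B = $794.
Ghosh's own top lot is Lot A ($176), but forcing Ghosh→Lot A and reassigning the rest optimally gives only $787 — worse by 56.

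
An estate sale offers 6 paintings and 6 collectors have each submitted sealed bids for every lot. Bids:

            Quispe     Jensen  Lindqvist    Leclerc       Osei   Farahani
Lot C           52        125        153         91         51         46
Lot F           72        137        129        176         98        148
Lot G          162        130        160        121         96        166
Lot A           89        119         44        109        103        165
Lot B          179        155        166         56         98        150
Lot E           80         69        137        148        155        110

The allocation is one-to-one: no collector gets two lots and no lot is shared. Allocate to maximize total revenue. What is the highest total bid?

Optimal: Quispe→Lot G ($162), Jensen→Lot B ($155), Lindqvist→Lot C ($153), Leclerc→Lot F ($176), Osei→Lot E ($155), Farahani→Lot A ($165) — total 162+155+153+176+155+165 = $966.
Max-entry greedy (repeatedly take the single best remaining cell) gives $948, worse by 18.
No other one-to-one assignment exceeds $966.

Maximum total: $966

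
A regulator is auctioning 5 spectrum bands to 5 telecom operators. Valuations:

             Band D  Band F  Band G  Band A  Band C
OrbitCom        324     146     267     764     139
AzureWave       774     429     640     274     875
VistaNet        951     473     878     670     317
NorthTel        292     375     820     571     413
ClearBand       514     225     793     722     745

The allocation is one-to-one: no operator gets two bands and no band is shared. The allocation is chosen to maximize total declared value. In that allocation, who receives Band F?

This is a one-to-one assignment (maximum-weight bipartite matching).
Optimal: OrbitCom→Band A ($764M), AzureWave→Band C ($875M), VistaNet→Band D ($951M), NorthTel→Band F ($375M), ClearBand→Band G ($793M) — total 764+875+951+375+793 = $3758M.
Row-greedy (each operator in turn takes its best remaining band) gives $3635M, worse by 123.
Next-best assignment: OrbitCom→Band A, AzureWave→Band F, VistaNet→Band D, NorthTel→Band G, ClearBand→Band C = $3709M.
NorthTel's own top band is Band G ($820M), but forcing NorthTel→Band G and reassigning the rest optimally gives only $3709M — worse by 49.

NorthTel receives Band F.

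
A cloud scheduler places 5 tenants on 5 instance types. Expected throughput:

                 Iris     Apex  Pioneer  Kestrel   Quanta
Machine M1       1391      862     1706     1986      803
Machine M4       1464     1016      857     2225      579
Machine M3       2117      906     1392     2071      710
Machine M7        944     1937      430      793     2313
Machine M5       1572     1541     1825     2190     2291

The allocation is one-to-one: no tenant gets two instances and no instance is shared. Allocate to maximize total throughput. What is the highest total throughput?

Optimal: Iris→Machine M3 (2117 ops/s), Apex→Machine M7 (1937 ops/s), Pioneer→Machine M1 (1706 ops/s), Kestrel→Machine M4 (2225 ops/s), Quanta→Machine M5 (2291 ops/s) — total 2117+1937+1706+2225+2291 = 10276 ops/s.
Max-entry greedy (repeatedly take the single best remaining cell) gives 9342 ops/s, worse by 934.
Next-best assignment: Iris→Machine M3, Apex→Machine M5, Pioneer→Machine M1, Kestrel→Machine M4, Quanta→Machine M7 = 9902 ops/s.
Swapping Iris↔Pioneer (Iris→Machine M1 1391 ops/s, Pioneer→Machine M3 1392 ops/s) loses 1040.
Every other assignment is strictly worse.

Maximum total: 10276 ops/s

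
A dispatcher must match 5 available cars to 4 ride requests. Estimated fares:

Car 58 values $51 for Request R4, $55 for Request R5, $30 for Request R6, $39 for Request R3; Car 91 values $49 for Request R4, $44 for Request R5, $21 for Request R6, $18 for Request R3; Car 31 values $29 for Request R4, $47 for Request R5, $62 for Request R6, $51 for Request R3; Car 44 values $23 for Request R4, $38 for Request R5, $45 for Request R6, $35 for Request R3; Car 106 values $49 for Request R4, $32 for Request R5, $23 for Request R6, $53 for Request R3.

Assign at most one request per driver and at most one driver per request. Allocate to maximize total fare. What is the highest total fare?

Optimal: Car 91→Request R4 ($49), Car 58→Request R5 ($55), Car 31→Request R6 ($62), Car 106→Request R3 ($53) — total 49+55+62+53 = $219.
Column-greedy (each request in turn goes to its best remaining driver) gives $196, worse by 23.
Swapping Car 31↔Car 106 (Car 31→Request R3 $51, Car 106→Request R6 $23) loses 41.
No other one-to-one assignment exceeds $219.

Max total: $219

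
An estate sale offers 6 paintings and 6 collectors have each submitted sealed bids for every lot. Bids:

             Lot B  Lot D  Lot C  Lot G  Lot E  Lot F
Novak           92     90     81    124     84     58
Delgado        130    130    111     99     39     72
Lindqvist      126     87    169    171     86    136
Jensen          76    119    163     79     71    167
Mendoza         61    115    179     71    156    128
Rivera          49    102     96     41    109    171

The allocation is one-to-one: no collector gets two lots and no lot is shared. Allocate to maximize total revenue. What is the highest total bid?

Max total: $883

This is a one-to-one assignment (maximum-weight bipartite matching).
Optimal: Novak→Lot B ($92), Delgado→Lot D ($130), Lindqvist→Lot G ($171), Jensen→Lot C ($163), Mendoza→Lot E ($156), Rivera→Lot F ($171) — total 92+130+171+163+156+171 = $883.
Row-greedy (each collector in turn takes its best remaining lot) gives $848, worse by 35.
Swapping Mendoza↔Lindqvist (Mendoza→Lot G $71, Lindqvist→Lot E $86) loses 170.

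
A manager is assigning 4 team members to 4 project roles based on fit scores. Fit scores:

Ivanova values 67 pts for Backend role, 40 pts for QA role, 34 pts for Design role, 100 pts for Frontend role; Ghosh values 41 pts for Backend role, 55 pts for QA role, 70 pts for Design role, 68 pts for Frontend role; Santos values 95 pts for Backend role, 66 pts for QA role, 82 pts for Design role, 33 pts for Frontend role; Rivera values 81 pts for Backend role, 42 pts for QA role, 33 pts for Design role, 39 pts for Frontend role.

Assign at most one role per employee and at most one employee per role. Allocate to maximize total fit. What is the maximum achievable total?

Maximum total: 318 pts

Optimal: Ivanova→Frontend role (100 pts), Ghosh→QA role (55 pts), Santos→Design role (82 pts), Rivera→Backend role (81 pts) — total 100+55+82+81 = 318 pts.
Row-greedy (each employee in turn takes its best remaining role) gives 307 pts, worse by 11.
Next-best assignment: Ivanova→Frontend role, Ghosh→Design role, Santos→QA role, Rivera→Backend role = 317 pts.
Checked against all permutations: 318 pts is optimal.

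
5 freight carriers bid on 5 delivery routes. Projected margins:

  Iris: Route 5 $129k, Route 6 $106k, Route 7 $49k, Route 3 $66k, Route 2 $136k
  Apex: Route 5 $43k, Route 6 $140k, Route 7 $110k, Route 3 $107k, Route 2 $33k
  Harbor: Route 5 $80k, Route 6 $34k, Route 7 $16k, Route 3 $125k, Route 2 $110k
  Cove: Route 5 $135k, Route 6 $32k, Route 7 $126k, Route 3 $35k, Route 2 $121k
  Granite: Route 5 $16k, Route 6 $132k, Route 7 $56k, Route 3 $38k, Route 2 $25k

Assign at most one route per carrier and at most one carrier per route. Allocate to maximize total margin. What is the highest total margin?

Optimal: Iris→Route 2 ($136k), Apex→Route 7 ($110k), Harbor→Route 3 ($125k), Cove→Route 5 ($135k), Granite→Route 6 ($132k) — total 136+110+125+135+132 = $638k.
Row-greedy (each carrier in turn takes its best remaining route) gives $592k, worse by 46.
No other one-to-one assignment exceeds $638k.

Maximum total: $638k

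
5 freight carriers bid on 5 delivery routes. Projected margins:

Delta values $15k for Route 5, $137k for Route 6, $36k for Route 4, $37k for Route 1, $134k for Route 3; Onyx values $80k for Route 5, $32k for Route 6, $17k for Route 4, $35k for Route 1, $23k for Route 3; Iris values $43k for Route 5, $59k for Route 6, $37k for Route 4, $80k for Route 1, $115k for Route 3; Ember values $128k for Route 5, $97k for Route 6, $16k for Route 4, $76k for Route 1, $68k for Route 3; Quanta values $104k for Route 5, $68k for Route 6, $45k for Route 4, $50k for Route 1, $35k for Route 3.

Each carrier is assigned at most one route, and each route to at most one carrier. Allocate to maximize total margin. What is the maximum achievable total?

Max total: $460k

Optimal: Delta→Route 6 ($137k), Onyx→Route 1 ($35k), Iris→Route 3 ($115k), Ember→Route 5 ($128k), Quanta→Route 4 ($45k) — total 137+35+115+128+45 = $460k.
Column-greedy (each route in turn goes to its best remaining carrier) gives $413k, worse by 47.
Swapping Iris↔Delta (Iris→Route 6 $59k, Delta→Route 3 $134k) loses 59.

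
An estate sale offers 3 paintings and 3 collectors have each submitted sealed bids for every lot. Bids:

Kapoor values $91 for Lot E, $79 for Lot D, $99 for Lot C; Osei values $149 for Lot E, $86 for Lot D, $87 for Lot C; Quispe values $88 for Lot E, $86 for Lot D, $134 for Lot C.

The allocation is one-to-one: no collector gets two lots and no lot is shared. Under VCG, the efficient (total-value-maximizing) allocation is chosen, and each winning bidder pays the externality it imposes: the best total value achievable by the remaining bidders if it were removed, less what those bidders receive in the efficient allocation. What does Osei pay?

Efficient allocation: Kapoor→Lot D ($79), Osei→Lot E ($149), Quispe→Lot C ($134); total welfare W = $362.
Osei receives Lot E at value $149, so the others get W − 149 = $213.
Without Osei: best allocation of the remaining 2 bidders over all 3 lots is Kapoor→Lot E ($91), Quispe→Lot C ($134), total $225.
VCG payment = (others' best without Osei) − (others' welfare with Osei) = 225 − 213 = $12.

Osei pays $12.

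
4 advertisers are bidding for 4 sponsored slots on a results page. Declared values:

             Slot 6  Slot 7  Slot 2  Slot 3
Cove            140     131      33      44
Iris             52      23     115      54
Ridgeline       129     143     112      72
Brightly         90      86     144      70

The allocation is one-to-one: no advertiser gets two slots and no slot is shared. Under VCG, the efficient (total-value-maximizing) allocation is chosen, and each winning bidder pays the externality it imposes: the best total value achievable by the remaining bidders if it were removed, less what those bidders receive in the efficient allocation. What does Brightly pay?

Efficient allocation: Cove→Slot 6 ($140), Iris→Slot 3 ($54), Ridgeline→Slot 7 ($143), Brightly→Slot 2 ($144); total welfare W = $481.
Brightly receives Slot 2 at value $144, so the others get W − 144 = $337.
Without Brightly: best allocation of the remaining 3 bidders over all 4 slots is Cove→Slot 6 ($140), Iris→Slot 2 ($115), Ridgeline→Slot 7 ($143), total $398.
VCG payment = (others' best without Brightly) − (others' welfare with Brightly) = 398 − 337 = $61.

Brightly pays $61.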